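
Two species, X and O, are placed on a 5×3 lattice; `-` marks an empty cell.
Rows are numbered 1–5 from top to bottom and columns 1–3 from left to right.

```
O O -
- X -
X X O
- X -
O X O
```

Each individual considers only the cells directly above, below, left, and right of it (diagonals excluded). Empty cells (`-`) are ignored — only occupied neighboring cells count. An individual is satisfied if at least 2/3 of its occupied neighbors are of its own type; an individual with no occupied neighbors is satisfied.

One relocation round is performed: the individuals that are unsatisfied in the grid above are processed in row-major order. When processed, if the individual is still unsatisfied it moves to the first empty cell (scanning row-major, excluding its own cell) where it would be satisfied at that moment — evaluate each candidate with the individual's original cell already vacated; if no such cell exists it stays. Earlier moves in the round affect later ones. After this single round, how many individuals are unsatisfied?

Initially unsatisfied (in order): (1,2), (2,2), (3,3), (5,1), (5,2), (5,3).
  (1,2) → (1,3).
  (2,2): now satisfied by earlier moves; stays.
  (3,3) → (1,2).
  (5,1): no empty cell satisfies it; stays.
  (5,2) → (2,1).
  (5,3): now satisfied by earlier moves; stays.
Resulting grid:
O O O
X X -
X X -
- X -
O - O
Unsatisfied now: (1,1).

1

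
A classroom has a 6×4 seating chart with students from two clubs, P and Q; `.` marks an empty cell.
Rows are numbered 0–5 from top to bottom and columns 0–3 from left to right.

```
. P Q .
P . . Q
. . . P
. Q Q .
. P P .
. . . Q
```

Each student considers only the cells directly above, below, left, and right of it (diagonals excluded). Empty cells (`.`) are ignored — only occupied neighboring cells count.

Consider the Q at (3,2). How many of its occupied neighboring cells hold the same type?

1

Occupied neighbors of (3,2): (4,2)=P, (3,1)=Q.
Same type (Q): 1 of 2.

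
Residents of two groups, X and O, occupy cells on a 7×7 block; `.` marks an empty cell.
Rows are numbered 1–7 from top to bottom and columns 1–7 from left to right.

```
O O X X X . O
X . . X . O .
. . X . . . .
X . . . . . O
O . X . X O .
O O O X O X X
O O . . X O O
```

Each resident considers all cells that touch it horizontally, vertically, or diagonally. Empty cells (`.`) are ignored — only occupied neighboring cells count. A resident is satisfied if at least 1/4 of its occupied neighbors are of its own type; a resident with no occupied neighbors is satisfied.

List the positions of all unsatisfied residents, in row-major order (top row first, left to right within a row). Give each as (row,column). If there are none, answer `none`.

Row 1: (1,1)O 1/2 satisfied · (1,2)O 1/3 satisfied · (1,3)X 2/3 satisfied · (1,4)X 3/3 satisfied · (1,5)X 2/3 satisfied · (1,7)O 1/1 satisfied
Row 2: (2,1)X 0/2 not · (2,4)X 4/4 satisfied · (2,6)O 1/2 satisfied
Row 3: (3,3)X 1/1 satisfied
Row 4: (4,1)X 0/1 not · (4,7)O 1/1 satisfied
Row 5: (5,1)O 2/3 satisfied · (5,3)X 1/3 satisfied · (5,5)X 2/4 satisfied · (5,6)O 2/5 satisfied
Row 6: (6,1)O 4/4 satisfied · (6,2)O 5/6 satisfied · (6,3)O 2/4 satisfied · (6,4)X 3/5 satisfied · (6,5)O 2/6 satisfied · (6,6)X 3/7 satisfied · (6,7)X 1/4 satisfied
Row 7: (7,1)O 3/3 satisfied · (7,2)O 4/4 satisfied · (7,5)X 2/4 satisfied · (7,6)O 2/5 satisfied · (7,7)O 1/3 satisfied

(2,1), (4,1)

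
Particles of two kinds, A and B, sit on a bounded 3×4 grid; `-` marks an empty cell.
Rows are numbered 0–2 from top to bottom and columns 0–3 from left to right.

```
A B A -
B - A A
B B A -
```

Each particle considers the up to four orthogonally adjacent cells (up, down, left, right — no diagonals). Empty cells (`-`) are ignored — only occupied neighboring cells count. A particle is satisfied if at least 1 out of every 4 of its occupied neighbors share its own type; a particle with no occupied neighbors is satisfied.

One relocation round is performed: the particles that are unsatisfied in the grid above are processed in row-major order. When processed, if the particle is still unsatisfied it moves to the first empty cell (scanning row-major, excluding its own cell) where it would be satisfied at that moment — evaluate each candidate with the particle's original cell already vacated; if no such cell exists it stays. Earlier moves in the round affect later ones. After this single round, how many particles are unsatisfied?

0

Initially unsatisfied (in order): (0,0), (0,1).
  (0,0) → (0,3).
  (0,1) → (0,0).
Resulting grid:
B - A A
B - A A
B B A -
All satisfied now.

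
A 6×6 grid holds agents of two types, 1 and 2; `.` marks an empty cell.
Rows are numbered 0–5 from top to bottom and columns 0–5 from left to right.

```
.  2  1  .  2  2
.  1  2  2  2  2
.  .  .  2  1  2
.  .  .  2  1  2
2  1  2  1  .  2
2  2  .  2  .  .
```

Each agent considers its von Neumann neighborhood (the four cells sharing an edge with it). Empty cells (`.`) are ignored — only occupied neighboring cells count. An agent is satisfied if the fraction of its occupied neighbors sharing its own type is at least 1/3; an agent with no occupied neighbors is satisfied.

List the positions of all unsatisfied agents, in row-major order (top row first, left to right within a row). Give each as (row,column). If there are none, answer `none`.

Row 0: (0,1)2 0/2 unhappy · (0,2)1 0/2 unhappy · (0,4)2 2/2 ok · (0,5)2 2/2 ok
Row 1: (1,1)1 0/2 unhappy · (1,2)2 1/3 ok · (1,3)2 3/3 ok · (1,4)2 3/4 ok · (1,5)2 3/3 ok
Row 2: (2,3)2 2/3 ok · (2,4)1 1/4 unhappy · (2,5)2 2/3 ok
Row 3: (3,3)2 1/3 ok · (3,4)1 1/3 ok · (3,5)2 2/3 ok
Row 4: (4,0)2 1/2 ok · (4,1)1 0/3 unhappy · (4,2)2 0/2 unhappy · (4,3)1 0/3 unhappy · (4,5)2 1/1 ok
Row 5: (5,0)2 2/2 ok · (5,1)2 1/2 ok · (5,3)2 0/1 unhappy

(0,1), (0,2), (1,1), (2,4), (4,1), (4,2), (4,3), (5,3)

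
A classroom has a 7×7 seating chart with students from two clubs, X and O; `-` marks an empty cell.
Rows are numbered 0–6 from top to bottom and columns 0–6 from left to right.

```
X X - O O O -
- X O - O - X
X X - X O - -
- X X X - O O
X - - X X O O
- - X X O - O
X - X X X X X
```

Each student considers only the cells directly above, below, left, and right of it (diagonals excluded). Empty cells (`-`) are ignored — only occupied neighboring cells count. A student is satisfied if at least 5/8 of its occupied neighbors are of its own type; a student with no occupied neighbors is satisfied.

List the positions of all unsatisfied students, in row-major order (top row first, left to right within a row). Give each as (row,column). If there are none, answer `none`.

(0,0)X 1/1 ok
(0,1)X 2/2 ok
(0,3)O 1/1 ok
(0,4)O 3/3 ok
(0,5)O 1/1 ok
(1,1)X 2/3 ok
(1,2)O 0/1 unhappy
(1,4)O 2/2 ok
(1,6)X 0/0 ok
(2,0)X 1/1 ok
(2,1)X 3/3 ok
(2,3)X 1/2 unhappy
(2,4)O 1/2 unhappy
(3,1)X 2/2 ok
(3,2)X 2/2 ok
(3,3)X 3/3 ok
(3,5)O 2/2 ok
(3,6)O 2/2 ok
(4,0)X 0/0 ok
(4,3)X 3/3 ok
(4,4)X 1/3 unhappy
(4,5)O 2/3 ok
(4,6)O 3/3 ok
(5,2)X 2/2 ok
(5,3)X 3/4 ok
(5,4)O 0/3 unhappy
(5,6)O 1/2 unhappy
(6,0)X 0/0 ok
(6,2)X 2/2 ok
(6,3)X 3/3 ok
(6,4)X 2/3 ok
(6,5)X 2/2 ok
(6,6)X 1/2 unhappy

(1,2), (2,3), (2,4), (4,4), (5,4), (5,6), (6,6)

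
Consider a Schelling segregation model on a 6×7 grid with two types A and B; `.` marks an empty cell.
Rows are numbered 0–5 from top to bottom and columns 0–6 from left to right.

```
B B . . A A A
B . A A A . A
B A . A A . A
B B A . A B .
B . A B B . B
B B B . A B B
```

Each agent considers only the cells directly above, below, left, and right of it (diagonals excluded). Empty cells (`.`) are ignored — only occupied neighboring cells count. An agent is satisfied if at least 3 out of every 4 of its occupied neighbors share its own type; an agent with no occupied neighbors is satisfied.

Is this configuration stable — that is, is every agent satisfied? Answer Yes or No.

(0,0)B 2/2 satisfied
(0,1)B 1/1 satisfied
(0,4)A 2/2 satisfied
(0,5)A 2/2 satisfied
(0,6)A 2/2 satisfied
(1,0)B 2/2 satisfied
(1,2)A 1/1 satisfied
(1,3)A 3/3 satisfied
(1,4)A 3/3 satisfied
(1,6)A 2/2 satisfied
(2,0)B 2/3 not
(2,1)A 0/2 not
(2,3)A 2/2 satisfied
(2,4)A 3/3 satisfied
(2,6)A 1/1 satisfied
(3,0)B 3/3 satisfied
(3,1)B 1/3 not
(3,2)A 1/2 not
(3,4)A 1/3 not
(3,5)B 0/1 not
(4,0)B 2/2 satisfied
(4,2)A 1/3 not
(4,3)B 1/2 not
(4,4)B 1/3 not
(4,6)B 1/1 satisfied
(5,0)B 2/2 satisfied
(5,1)B 2/2 satisfied
(5,2)B 1/2 not
(5,4)A 0/2 not
(5,5)B 1/2 not
(5,6)B 2/2 satisfied
For instance (2,0) has only 2/3 same-type neighbors, below 3/4.

No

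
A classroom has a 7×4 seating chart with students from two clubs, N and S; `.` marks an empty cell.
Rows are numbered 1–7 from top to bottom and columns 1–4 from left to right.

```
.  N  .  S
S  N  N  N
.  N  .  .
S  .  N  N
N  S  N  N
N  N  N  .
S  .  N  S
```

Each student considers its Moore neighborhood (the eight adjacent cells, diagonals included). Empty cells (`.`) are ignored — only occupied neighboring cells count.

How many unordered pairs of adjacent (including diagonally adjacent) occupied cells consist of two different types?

Scan each occupied cell's neighbors to the right and below (and the two forward diagonals) so each pair is counted once.
From row 1: 3 unlike of 5 pairs (running 3/5).
From row 2: 2 unlike of 6 pairs (running 5/11).
From row 3: 1 unlike of 2 pairs (running 6/13).
From row 4: 2 unlike of 8 pairs (running 8/21).
From row 5: 5 unlike of 11 pairs (running 13/32).
From row 6: 3 unlike of 7 pairs (running 16/39).
From row 7: 1 unlike of 1 pairs (running 17/40).
Total adjacent occupied pairs: 40; unlike-type pairs: 17.

17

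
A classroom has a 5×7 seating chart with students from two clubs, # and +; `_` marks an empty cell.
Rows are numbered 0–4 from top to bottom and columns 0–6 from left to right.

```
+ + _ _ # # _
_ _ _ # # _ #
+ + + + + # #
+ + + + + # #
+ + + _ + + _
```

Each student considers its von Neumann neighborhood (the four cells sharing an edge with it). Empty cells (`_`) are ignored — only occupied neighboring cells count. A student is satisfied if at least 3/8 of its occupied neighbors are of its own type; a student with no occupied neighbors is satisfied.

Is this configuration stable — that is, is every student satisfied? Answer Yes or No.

Row 0: (0,0)+ 1/1 ok · (0,1)+ 1/1 ok · (0,4)# 2/2 ok · (0,5)# 1/1 ok
Row 1: (1,3)# 1/2 ok · (1,4)# 2/3 ok · (1,6)# 1/1 ok
Row 2: (2,0)+ 2/2 ok · (2,1)+ 3/3 ok · (2,2)+ 3/3 ok · (2,3)+ 3/4 ok · (2,4)+ 2/4 ok · (2,5)# 2/3 ok · (2,6)# 3/3 ok
Row 3: (3,0)+ 3/3 ok · (3,1)+ 4/4 ok · (3,2)+ 4/4 ok · (3,3)+ 3/3 ok · (3,4)+ 3/4 ok · (3,5)# 2/4 ok · (3,6)# 2/2 ok
Row 4: (4,0)+ 2/2 ok · (4,1)+ 3/3 ok · (4,2)+ 2/2 ok · (4,4)+ 2/2 ok · (4,5)+ 1/2 ok
All meet the threshold, so the configuration is stable.

Yes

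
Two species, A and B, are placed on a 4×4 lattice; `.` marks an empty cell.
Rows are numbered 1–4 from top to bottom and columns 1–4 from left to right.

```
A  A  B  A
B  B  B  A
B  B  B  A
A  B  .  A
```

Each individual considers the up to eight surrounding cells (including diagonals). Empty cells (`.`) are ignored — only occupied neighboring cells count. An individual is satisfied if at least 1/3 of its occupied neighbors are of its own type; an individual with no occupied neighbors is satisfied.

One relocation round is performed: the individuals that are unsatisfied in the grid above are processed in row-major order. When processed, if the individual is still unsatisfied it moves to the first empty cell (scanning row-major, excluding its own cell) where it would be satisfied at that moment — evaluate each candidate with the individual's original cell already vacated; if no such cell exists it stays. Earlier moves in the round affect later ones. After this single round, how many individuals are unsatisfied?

2

Initially unsatisfied (in order): (1,2), (4,1).
  (1,2) → (4,3).
  (4,1): no empty cell satisfies it; stays.
Resulting grid:
A . B A
B B B A
B B B A
A B A A
Unsatisfied now: (1,1), (4,1).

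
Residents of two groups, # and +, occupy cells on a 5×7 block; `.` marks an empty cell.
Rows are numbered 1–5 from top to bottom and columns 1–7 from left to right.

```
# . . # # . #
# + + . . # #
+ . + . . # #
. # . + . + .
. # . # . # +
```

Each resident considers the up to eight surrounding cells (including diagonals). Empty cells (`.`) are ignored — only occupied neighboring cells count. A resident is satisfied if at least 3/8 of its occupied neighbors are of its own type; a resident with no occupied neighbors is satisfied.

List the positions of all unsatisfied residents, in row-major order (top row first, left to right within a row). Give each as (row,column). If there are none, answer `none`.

(1,1)# 1/2 satisfied
(1,4)# 1/2 satisfied
(1,5)# 2/2 satisfied
(1,7)# 2/2 satisfied
(2,1)# 1/3 not
(2,2)+ 3/5 satisfied
(2,3)+ 2/3 satisfied
(2,6)# 5/5 satisfied
(2,7)# 4/4 satisfied
(3,1)+ 1/3 not
(3,3)+ 3/4 satisfied
(3,6)# 3/4 satisfied
(3,7)# 3/4 satisfied
(4,2)# 1/3 not
(4,4)+ 1/2 satisfied
(4,6)+ 1/4 not
(5,2)# 1/1 satisfied
(5,4)# 0/1 not
(5,6)# 0/2 not
(5,7)+ 1/2 satisfied

(2,1), (3,1), (4,2), (4,6), (5,4), (5,6)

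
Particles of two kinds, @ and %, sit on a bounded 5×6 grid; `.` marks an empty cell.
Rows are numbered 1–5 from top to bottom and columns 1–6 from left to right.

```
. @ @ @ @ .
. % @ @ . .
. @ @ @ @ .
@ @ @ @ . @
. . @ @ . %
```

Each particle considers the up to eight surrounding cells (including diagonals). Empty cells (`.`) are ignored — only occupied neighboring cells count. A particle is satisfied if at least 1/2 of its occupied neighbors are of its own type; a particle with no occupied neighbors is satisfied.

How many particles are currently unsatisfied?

2

(1,2)@ 2/3 satisfied
(1,3)@ 4/5 satisfied
(1,4)@ 4/4 satisfied
(1,5)@ 2/2 satisfied
(2,2)% 0/5 not
(2,3)@ 7/8 satisfied
(2,4)@ 7/7 satisfied
(3,2)@ 5/6 satisfied
(3,3)@ 7/8 satisfied
(3,4)@ 6/6 satisfied
(3,5)@ 4/4 satisfied
(4,1)@ 2/2 satisfied
(4,2)@ 5/5 satisfied
(4,3)@ 7/7 satisfied
(4,4)@ 6/6 satisfied
(4,6)@ 1/2 satisfied
(5,3)@ 4/4 satisfied
(5,4)@ 3/3 satisfied
(5,6)% 0/1 not
Unsatisfied: (2,2), (5,6) — 2 in total.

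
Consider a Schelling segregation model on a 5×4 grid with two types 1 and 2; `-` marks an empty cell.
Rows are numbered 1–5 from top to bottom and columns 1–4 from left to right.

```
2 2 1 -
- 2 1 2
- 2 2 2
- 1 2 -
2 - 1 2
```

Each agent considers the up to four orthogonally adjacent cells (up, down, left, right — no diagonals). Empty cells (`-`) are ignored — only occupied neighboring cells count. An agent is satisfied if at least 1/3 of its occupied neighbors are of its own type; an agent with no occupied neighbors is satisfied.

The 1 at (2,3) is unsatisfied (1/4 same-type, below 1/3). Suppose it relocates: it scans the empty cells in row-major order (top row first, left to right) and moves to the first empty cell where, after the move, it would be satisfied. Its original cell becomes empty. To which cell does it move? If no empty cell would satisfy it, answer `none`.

Vacating (2,3). Empty cells in order:
  (1,4): 1/2 same-type → satisfied — stop here.

(1,4)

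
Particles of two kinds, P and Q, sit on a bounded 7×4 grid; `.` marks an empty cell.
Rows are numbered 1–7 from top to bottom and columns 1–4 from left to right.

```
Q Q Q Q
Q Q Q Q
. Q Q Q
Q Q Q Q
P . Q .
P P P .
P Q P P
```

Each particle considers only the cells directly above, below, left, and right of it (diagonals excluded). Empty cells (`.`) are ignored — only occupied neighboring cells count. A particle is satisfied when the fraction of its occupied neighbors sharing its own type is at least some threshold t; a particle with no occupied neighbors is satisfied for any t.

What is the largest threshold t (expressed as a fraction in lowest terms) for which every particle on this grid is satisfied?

Row 1: (1,1)Q 2/2 · (1,2)Q 3/3 · (1,3)Q 3/3 · (1,4)Q 2/2
Row 2: (2,1)Q 2/2 · (2,2)Q 4/4 · (2,3)Q 4/4 · (2,4)Q 3/3
Row 3: (3,2)Q 3/3 · (3,3)Q 4/4 · (3,4)Q 3/3
Row 4: (4,1)Q 1/2 · (4,2)Q 3/3 · (4,3)Q 4/4 · (4,4)Q 2/2
Row 5: (5,1)P 1/2 · (5,3)Q 1/2
Row 6: (6,1)P 3/3 · (6,2)P 2/3 · (6,3)P 2/3
Row 7: (7,1)P 1/2 · (7,2)Q 0/3 · (7,3)P 2/3 · (7,4)P 1/1
The smallest same-type fraction is 0/3 at (7,2), which reduces to 0/1. Any threshold above that leaves this particle unsatisfied.

0/1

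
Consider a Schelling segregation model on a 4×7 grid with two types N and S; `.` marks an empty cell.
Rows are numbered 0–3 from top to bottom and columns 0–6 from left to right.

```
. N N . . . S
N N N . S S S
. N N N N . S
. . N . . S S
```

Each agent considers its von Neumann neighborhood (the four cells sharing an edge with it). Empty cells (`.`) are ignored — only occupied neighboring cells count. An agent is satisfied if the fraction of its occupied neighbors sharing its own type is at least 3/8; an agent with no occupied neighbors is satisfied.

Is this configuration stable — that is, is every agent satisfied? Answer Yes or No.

Yes

(0,1)N 2/2 ok
(0,2)N 2/2 ok
(0,6)S 1/1 ok
(1,0)N 1/1 ok
(1,1)N 4/4 ok
(1,2)N 3/3 ok
(1,4)S 1/2 ok
(1,5)S 2/2 ok
(1,6)S 3/3 ok
(2,1)N 2/2 ok
(2,2)N 4/4 ok
(2,3)N 2/2 ok
(2,4)N 1/2 ok
(2,6)S 2/2 ok
(3,2)N 1/1 ok
(3,5)S 1/1 ok
(3,6)S 2/2 ok
All meet the threshold, so the configuration is stable.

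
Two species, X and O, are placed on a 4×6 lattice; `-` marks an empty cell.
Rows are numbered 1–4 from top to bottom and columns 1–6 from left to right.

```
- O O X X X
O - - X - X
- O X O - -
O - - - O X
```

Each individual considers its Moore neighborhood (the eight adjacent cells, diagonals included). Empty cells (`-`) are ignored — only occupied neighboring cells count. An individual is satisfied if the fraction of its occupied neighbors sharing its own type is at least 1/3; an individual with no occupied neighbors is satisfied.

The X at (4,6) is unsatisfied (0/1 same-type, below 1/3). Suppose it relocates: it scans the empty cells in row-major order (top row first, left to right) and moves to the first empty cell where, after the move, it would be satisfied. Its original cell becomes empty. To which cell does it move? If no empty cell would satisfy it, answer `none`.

(2,3)

Vacating (4,6). Empty cells in order:
  (1,1): 0/2 same-type → still unsatisfied.
  (2,2): 1/5 same-type → still unsatisfied.
  (2,3): 3/7 same-type → satisfied — stop here.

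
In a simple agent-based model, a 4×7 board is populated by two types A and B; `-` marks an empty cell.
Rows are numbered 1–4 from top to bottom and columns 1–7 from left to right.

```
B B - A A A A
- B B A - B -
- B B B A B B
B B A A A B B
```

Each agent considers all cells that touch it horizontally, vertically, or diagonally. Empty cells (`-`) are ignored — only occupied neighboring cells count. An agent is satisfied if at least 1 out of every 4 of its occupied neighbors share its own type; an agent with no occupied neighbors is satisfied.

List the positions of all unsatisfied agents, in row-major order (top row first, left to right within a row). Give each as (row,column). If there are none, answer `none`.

(4,3)

Row 1: (1,1)B 2/2 ok · (1,2)B 3/3 ok · (1,4)A 2/3 ok · (1,5)A 3/4 ok · (1,6)A 2/3 ok · (1,7)A 1/2 ok
Row 2: (2,2)B 5/5 ok · (2,3)B 5/7 ok · (2,4)A 3/6 ok · (2,6)B 2/6 ok
Row 3: (3,2)B 5/6 ok · (3,3)B 5/8 ok · (3,4)B 2/7 ok · (3,5)A 3/7 ok · (3,6)B 4/6 ok · (3,7)B 4/4 ok
Row 4: (4,1)B 2/2 ok · (4,2)B 3/4 ok · (4,3)A 1/5 unhappy · (4,4)A 3/5 ok · (4,5)A 2/5 ok · (4,6)B 3/5 ok · (4,7)B 3/3 ok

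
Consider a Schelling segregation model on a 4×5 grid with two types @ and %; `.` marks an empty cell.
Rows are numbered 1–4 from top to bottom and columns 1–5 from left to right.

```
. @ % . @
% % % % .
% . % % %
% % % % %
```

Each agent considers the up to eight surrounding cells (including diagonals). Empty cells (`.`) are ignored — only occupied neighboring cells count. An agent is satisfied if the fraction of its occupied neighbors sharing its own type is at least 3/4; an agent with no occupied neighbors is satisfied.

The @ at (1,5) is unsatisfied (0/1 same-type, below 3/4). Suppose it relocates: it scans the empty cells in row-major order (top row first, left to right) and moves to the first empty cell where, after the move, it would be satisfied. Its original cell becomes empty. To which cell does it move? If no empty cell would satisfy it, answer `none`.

Vacating (1,5). Empty cells in order:
  (1,1): 1/3 same-type → still unsatisfied.
  (1,4): 0/3 same-type → still unsatisfied.
  (2,5): 0/3 same-type → still unsatisfied.
  (3,2): 0/8 same-type → still unsatisfied.

none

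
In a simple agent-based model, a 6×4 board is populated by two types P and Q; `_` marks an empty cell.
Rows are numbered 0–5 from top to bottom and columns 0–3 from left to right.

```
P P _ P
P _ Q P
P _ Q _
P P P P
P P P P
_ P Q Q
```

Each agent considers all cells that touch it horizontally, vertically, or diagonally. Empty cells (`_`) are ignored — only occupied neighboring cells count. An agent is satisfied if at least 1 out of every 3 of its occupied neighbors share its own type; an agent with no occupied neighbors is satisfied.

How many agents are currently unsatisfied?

3

Row 0: (0,0)P 2/2 ✓ · (0,1)P 2/3 ✓ · (0,3)P 1/2 ✓
Row 1: (1,0)P 3/3 ✓ · (1,2)Q 1/4 ✗ · (1,3)P 1/3 ✓
Row 2: (2,0)P 3/3 ✓ · (2,2)Q 1/5 ✗
Row 3: (3,0)P 4/4 ✓ · (3,1)P 6/7 ✓ · (3,2)P 5/6 ✓ · (3,3)P 3/4 ✓
Row 4: (4,0)P 4/4 ✓ · (4,1)P 6/7 ✓ · (4,2)P 6/8 ✓ · (4,3)P 3/5 ✓
Row 5: (5,1)P 3/4 ✓ · (5,2)Q 1/5 ✗ · (5,3)Q 1/3 ✓
Unsatisfied: (1,2), (2,2), (5,2) — 3 in total.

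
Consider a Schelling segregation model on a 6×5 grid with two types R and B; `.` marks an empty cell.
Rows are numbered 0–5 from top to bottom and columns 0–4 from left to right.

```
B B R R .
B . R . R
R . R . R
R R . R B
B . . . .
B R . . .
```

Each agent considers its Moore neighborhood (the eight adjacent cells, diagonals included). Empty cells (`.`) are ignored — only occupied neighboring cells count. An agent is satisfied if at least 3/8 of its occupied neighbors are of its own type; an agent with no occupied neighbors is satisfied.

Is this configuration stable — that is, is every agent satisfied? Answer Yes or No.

No

(0,0)B 2/2 satisfied
(0,1)B 2/4 satisfied
(0,2)R 2/3 satisfied
(0,3)R 3/3 satisfied
(1,0)B 2/3 satisfied
(1,2)R 3/4 satisfied
(1,4)R 2/2 satisfied
(2,0)R 2/3 satisfied
(2,2)R 3/3 satisfied
(2,4)R 2/3 satisfied
(3,0)R 2/3 satisfied
(3,1)R 3/4 satisfied
(3,3)R 2/3 satisfied
(3,4)B 0/2 not
(4,0)B 1/4 not
(5,0)B 1/2 satisfied
(5,1)R 0/2 not
For instance (3,4) has only 0/2 same-type neighbors, below 3/8.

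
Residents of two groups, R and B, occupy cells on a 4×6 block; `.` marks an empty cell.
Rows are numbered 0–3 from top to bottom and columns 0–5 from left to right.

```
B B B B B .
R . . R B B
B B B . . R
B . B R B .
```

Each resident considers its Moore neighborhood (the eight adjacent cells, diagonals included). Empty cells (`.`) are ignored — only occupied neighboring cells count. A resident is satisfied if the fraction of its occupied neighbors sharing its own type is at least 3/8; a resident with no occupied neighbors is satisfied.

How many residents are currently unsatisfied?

(0,0)B 1/2 ✓
(0,1)B 2/3 ✓
(0,2)B 2/3 ✓
(0,3)B 3/4 ✓
(0,4)B 3/4 ✓
(1,0)R 0/4 ✗
(1,3)R 0/5 ✗
(1,4)B 3/5 ✓
(1,5)B 2/3 ✓
(2,0)B 2/3 ✓
(2,1)B 4/5 ✓
(2,2)B 2/4 ✓
(2,5)R 0/3 ✗
(3,0)B 2/2 ✓
(3,2)B 2/3 ✓
(3,3)R 0/3 ✗
(3,4)B 0/2 ✗
Unsatisfied: (1,0), (1,3), (2,5), (3,3), (3,4) — 5 in total.

5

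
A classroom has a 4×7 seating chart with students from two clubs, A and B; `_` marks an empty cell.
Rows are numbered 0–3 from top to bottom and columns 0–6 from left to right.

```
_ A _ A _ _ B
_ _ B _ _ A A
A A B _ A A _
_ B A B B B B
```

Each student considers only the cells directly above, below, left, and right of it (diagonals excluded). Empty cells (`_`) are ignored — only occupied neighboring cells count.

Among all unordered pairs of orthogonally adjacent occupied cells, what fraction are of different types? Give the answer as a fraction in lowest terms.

1/2

Scan each occupied cell's neighbors to the right and below so each pair is counted once.
Row 0: B(0,6)–A(1,6)≠  → 1/1 unlike.
Row 1: B(1,2)–B(2,2)= A(1,5)–A(1,6)= A(1,5)–A(2,5)=  → 0/3 unlike.
Row 2: A(2,0)–A(2,1)= A(2,1)–B(2,2)≠ A(2,1)–B(3,1)≠ B(2,2)–A(3,2)≠ A(2,4)–A(2,5)= A(2,4)–B(3,4)≠ A(2,5)–B(3,5)≠  → 5/7 unlike.
Row 3: B(3,1)–A(3,2)≠ A(3,2)–B(3,3)≠ B(3,3)–B(3,4)= B(3,4)–B(3,5)= B(3,5)–B(3,6)=  → 2/5 unlike.
Total adjacent occupied pairs: 16; unlike-type pairs: 8.
8/16 reduces to 1/2.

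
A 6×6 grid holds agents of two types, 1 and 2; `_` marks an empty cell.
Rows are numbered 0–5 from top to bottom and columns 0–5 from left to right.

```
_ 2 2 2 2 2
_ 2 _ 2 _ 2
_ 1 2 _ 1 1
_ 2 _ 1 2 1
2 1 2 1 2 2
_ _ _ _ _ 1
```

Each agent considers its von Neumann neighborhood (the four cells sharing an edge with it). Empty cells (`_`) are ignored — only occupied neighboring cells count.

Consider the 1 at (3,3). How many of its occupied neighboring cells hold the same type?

Occupied neighbors of (3,3): (4,3)=1, (3,4)=2.
Same type (1): 1 of 2.

1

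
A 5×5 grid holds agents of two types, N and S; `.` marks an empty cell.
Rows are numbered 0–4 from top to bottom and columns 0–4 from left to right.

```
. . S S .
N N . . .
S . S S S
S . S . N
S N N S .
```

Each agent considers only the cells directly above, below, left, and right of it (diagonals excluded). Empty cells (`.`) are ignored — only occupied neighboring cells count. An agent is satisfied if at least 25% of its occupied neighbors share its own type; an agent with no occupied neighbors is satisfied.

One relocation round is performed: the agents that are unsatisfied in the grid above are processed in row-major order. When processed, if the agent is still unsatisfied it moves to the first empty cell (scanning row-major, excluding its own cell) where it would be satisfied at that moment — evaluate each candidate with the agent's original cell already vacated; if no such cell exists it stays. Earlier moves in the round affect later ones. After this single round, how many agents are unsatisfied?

0

Initially unsatisfied (in order): (3,4), (4,3).
  (3,4) → (0,0).
  (4,3) → (0,1).
Resulting grid:
N S S S .
N N . . .
S . S S S
S . S . .
S N N . .
All satisfied now.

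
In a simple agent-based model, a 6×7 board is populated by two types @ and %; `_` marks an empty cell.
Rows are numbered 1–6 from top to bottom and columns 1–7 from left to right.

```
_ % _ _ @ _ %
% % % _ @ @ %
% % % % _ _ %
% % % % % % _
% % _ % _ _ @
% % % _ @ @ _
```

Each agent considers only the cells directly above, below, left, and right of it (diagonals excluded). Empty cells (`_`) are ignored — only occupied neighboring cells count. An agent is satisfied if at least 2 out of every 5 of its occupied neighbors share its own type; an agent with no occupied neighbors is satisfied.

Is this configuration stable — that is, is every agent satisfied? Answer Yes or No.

Yes

Row 1: (1,2)% 1/1 ✓ · (1,5)@ 1/1 ✓ · (1,7)% 1/1 ✓
Row 2: (2,1)% 2/2 ✓ · (2,2)% 4/4 ✓ · (2,3)% 2/2 ✓ · (2,5)@ 2/2 ✓ · (2,6)@ 1/2 ✓ · (2,7)% 2/3 ✓
Row 3: (3,1)% 3/3 ✓ · (3,2)% 4/4 ✓ · (3,3)% 4/4 ✓ · (3,4)% 2/2 ✓ · (3,7)% 1/1 ✓
Row 4: (4,1)% 3/3 ✓ · (4,2)% 4/4 ✓ · (4,3)% 3/3 ✓ · (4,4)% 4/4 ✓ · (4,5)% 2/2 ✓ · (4,6)% 1/1 ✓
Row 5: (5,1)% 3/3 ✓ · (5,2)% 3/3 ✓ · (5,4)% 1/1 ✓ · (5,7)@ 0/0 ✓
Row 6: (6,1)% 2/2 ✓ · (6,2)% 3/3 ✓ · (6,3)% 1/1 ✓ · (6,5)@ 1/1 ✓ · (6,6)@ 1/1 ✓
All meet the threshold, so the configuration is stable.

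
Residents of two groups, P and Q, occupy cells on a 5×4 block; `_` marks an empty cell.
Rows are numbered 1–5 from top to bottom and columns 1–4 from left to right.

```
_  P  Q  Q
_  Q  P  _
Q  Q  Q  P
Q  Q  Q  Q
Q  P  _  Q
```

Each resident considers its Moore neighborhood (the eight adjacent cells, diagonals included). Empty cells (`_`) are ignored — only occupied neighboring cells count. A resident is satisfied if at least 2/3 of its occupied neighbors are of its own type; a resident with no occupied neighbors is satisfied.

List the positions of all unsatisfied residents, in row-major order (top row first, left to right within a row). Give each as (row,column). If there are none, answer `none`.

Row 1: (1,2)P 1/3 ✗ · (1,3)Q 2/4 ✗ · (1,4)Q 1/2 ✗
Row 2: (2,2)Q 4/6 ✓ · (2,3)P 2/7 ✗
Row 3: (3,1)Q 4/4 ✓ · (3,2)Q 6/7 ✓ · (3,3)Q 5/7 ✓ · (3,4)P 1/4 ✗
Row 4: (4,1)Q 4/5 ✓ · (4,2)Q 6/7 ✓ · (4,3)Q 5/7 ✓ · (4,4)Q 3/4 ✓
Row 5: (5,1)Q 2/3 ✓ · (5,2)P 0/4 ✗ · (5,4)Q 2/2 ✓

(1,2), (1,3), (1,4), (2,3), (3,4), (5,2)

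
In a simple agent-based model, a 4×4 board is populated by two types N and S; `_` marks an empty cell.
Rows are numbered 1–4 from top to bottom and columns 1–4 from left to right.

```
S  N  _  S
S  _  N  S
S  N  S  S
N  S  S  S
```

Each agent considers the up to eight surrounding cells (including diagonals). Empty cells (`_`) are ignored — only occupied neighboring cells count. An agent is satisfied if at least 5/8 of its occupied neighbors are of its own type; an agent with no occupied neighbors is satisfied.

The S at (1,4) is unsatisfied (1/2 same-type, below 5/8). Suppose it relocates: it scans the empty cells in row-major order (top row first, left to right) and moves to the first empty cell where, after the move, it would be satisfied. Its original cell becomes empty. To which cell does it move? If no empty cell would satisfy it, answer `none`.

none

Vacating (1,4). Empty cells in order:
  (1,3): 1/3 same-type → still unsatisfied.
  (2,2): 4/7 same-type → still unsatisfied.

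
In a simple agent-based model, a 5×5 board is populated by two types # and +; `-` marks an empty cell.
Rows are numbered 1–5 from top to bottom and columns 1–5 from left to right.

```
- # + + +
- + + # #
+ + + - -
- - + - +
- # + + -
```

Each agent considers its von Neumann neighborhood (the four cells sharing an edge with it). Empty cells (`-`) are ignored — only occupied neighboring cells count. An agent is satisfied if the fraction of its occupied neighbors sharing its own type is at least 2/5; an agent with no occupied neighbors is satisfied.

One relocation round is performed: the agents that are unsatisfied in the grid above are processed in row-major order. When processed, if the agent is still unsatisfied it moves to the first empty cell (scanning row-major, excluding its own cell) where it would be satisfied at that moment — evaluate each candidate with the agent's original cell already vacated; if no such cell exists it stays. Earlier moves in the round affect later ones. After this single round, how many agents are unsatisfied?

1

Initially unsatisfied (in order): (1,2), (2,4), (5,2).
  (1,2) → (1,1).
  (2,4) → (3,5).
  (5,2) → (3,4).
Resulting grid:
# - + + +
- + + - #
+ + + # #
- - + - +
- - + + -
Unsatisfied now: (4,5).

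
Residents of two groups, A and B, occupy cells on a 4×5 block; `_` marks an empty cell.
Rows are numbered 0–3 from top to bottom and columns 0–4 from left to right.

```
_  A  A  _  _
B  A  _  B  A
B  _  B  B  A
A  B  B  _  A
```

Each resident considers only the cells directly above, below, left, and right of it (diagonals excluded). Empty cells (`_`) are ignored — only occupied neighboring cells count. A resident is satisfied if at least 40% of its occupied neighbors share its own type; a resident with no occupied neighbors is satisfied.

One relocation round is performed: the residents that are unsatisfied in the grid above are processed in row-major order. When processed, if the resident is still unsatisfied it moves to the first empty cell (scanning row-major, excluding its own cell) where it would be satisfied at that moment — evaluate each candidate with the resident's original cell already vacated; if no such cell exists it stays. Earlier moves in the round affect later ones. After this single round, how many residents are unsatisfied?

Initially unsatisfied (in order): (3,0).
  (3,0) → (0,0).
Resulting grid:
A A A _ _
B A _ B A
B _ B B A
_ B B _ A
Unsatisfied now: (1,0).

1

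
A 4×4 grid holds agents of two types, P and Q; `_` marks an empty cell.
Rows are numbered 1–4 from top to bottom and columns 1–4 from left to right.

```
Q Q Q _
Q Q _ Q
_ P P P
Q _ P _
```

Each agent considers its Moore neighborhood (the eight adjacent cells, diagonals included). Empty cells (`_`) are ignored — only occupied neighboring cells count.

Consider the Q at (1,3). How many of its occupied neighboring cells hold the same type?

3

Occupied neighbors of (1,3): (1,2)=Q, (2,2)=Q, (2,4)=Q.
Same type (Q): 3 of 3.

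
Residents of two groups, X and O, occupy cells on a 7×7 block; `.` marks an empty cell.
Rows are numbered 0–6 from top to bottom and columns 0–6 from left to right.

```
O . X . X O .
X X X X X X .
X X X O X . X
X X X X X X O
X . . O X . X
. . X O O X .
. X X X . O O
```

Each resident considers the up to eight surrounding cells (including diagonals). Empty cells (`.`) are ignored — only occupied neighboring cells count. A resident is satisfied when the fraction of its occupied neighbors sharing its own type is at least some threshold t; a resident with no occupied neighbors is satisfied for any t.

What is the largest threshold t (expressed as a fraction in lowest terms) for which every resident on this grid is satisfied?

0/1

(0,0)O 0/2
(0,2)X 3/3
(0,4)X 3/4
(0,5)O 0/3
(1,0)X 3/4
(1,1)X 6/7
(1,2)X 5/6
(1,3)X 6/7
(1,4)X 4/6
(1,5)X 4/5
(2,0)X 5/5
(2,1)X 8/8
(2,2)X 7/8
(2,3)O 0/8
(2,4)X 6/7
(2,6)X 2/3
(3,0)X 4/4
(3,1)X 6/6
(3,2)X 4/6
(3,3)X 5/7
(3,4)X 4/6
(3,5)X 5/6
(3,6)O 0/3
(4,0)X 2/2
(4,3)O 2/7
(4,4)X 4/7
(4,6)X 2/3
(5,2)X 3/5
(5,3)O 2/6
(5,4)O 3/6
(5,5)X 2/5
(6,1)X 2/2
(6,2)X 3/4
(6,3)X 2/4
(6,5)O 2/3
(6,6)O 1/2
The smallest same-type fraction is 0/2 at (0,0), which reduces to 0/1. Any threshold above that leaves this resident unsatisfied.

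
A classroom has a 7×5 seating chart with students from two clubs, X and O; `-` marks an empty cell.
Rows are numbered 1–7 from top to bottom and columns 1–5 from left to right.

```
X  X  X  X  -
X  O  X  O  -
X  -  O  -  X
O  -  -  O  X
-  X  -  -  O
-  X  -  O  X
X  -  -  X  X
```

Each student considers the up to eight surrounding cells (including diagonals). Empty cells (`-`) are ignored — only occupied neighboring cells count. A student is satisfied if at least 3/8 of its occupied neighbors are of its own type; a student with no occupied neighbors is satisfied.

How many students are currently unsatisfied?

Row 1: (1,1)X 2/3 satisfied · (1,2)X 4/5 satisfied · (1,3)X 3/5 satisfied · (1,4)X 2/3 satisfied
Row 2: (2,1)X 3/4 satisfied · (2,2)O 1/7 not · (2,3)X 3/6 satisfied · (2,4)O 1/5 not
Row 3: (3,1)X 1/3 not · (3,3)O 3/4 satisfied · (3,5)X 1/3 not
Row 4: (4,1)O 0/2 not · (4,4)O 2/4 satisfied · (4,5)X 1/3 not
Row 5: (5,2)X 1/2 satisfied · (5,5)O 2/4 satisfied
Row 6: (6,2)X 2/2 satisfied · (6,4)O 1/4 not · (6,5)X 2/4 satisfied
Row 7: (7,1)X 1/1 satisfied · (7,4)X 2/3 satisfied · (7,5)X 2/3 satisfied
Unsatisfied: (2,2), (2,4), (3,1), (3,5), (4,1), (4,5), (6,4) — 7 in total.

7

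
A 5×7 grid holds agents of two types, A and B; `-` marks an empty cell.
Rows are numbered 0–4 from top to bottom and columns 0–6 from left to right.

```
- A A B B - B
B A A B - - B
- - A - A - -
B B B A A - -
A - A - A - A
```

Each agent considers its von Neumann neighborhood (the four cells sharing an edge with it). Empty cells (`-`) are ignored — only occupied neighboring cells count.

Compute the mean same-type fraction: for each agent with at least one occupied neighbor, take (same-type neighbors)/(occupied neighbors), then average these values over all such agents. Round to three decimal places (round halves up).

(0,1)A 2/2
(0,2)A 2/3
(0,3)B 2/3
(0,4)B 1/1
(0,6)B 1/1
(1,0)B 0/1
(1,1)A 2/3
(1,2)A 3/4
(1,3)B 1/2
(1,6)B 1/1
(2,2)A 1/2
(2,4)A 1/1
(3,0)B 1/2
(3,1)B 2/2
(3,2)B 1/4
(3,3)A 1/2
(3,4)A 3/3
(4,0)A 0/1
(4,2)A 0/1
(4,4)A 1/1
(4,6)A — no occupied neighbors
Sum over 20 agents: 2/2 + 2/3 + 2/3 + 1/1 + 1/1 + 0/1 + 2/3 + 3/4 + 1/2 + 1/1 + 1/2 + 1/1 + 1/2 + 2/2 + 1/4 + 1/2 + 3/3 + 0/1 + 0/1 + 1/1 = 13; mean = 13 ÷ 20 = 13/20 = 0.65 → 0.650.

0.650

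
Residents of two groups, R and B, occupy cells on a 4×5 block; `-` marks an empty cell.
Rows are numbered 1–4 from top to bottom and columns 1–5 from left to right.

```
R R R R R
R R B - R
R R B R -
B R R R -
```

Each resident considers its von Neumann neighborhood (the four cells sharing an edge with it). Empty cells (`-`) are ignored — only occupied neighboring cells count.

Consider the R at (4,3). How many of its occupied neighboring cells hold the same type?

2

Occupied neighbors of (4,3): (3,3)=B, (4,2)=R, (4,4)=R.
Same type (R): 2 of 3.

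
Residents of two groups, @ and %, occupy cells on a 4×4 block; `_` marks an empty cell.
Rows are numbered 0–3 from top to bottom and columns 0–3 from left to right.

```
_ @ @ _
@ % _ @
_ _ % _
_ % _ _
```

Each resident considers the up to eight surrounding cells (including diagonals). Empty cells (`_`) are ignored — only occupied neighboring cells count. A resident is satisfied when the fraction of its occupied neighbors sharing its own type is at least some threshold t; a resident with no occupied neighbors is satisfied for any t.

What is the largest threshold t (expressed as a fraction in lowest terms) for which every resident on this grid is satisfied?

(0,1)@ 2/3
(0,2)@ 2/3
(1,0)@ 1/2
(1,1)% 1/4
(1,3)@ 1/2
(2,2)% 2/3
(3,1)% 1/1
The smallest same-type fraction is 1/4 at (1,1), which reduces to 1/4. Any threshold above that leaves this resident unsatisfied.

1/4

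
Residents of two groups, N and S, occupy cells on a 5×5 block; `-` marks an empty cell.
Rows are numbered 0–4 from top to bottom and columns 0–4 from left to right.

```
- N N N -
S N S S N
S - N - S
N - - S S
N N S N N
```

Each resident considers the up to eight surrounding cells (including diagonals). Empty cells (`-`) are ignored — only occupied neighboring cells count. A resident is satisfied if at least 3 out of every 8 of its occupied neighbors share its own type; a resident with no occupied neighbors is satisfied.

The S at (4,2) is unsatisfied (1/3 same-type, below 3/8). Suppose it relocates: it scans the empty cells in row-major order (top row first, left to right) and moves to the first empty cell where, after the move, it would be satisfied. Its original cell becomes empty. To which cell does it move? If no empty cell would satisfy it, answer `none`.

(2,1)

Vacating (4,2). Empty cells in order:
  (0,0): 1/3 same-type → still unsatisfied.
  (0,4): 1/3 same-type → still unsatisfied.
  (2,1): 3/6 same-type → satisfied — stop here.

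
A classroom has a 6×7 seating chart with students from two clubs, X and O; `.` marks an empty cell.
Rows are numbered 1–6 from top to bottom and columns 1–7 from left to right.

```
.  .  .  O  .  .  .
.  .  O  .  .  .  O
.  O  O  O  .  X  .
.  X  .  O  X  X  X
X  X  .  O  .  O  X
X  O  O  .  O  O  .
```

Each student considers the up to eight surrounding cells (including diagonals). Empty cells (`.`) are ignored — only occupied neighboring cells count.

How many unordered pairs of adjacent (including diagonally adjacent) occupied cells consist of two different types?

15

Scan each occupied cell's neighbors to the right and below (and the two forward diagonals) so each pair is counted once.
Row 1: O(1,4)–O(2,3)=  → 0/1 unlike.
Row 2: O(2,3)–O(3,3)= O(2,3)–O(3,4)= O(2,3)–O(3,2)= O(2,7)–X(3,6)≠  → 1/4 unlike.
Row 3: O(3,2)–O(3,3)= O(3,2)–X(4,2)≠ O(3,3)–O(3,4)= O(3,3)–O(4,4)= O(3,3)–X(4,2)≠ O(3,4)–O(4,4)= O(3,4)–X(4,5)≠ X(3,6)–X(4,6)= X(3,6)–X(4,7)= X(3,6)–X(4,5)=  → 3/10 unlike.
Row 4: X(4,2)–X(5,2)= X(4,2)–X(5,1)= O(4,4)–X(4,5)≠ O(4,4)–O(5,4)= X(4,5)–X(4,6)= X(4,5)–O(5,6)≠ X(4,5)–O(5,4)≠ X(4,6)–X(4,7)= X(4,6)–O(5,6)≠ X(4,6)–X(5,7)= X(4,7)–X(5,7)= X(4,7)–O(5,6)≠  → 5/12 unlike.
Row 5: X(5,1)–X(5,2)= X(5,1)–X(6,1)= X(5,1)–O(6,2)≠ X(5,2)–O(6,2)≠ X(5,2)–O(6,3)≠ X(5,2)–X(6,1)= O(5,4)–O(6,5)= O(5,4)–O(6,3)= O(5,6)–X(5,7)≠ O(5,6)–O(6,6)= O(5,6)–O(6,5)= X(5,7)–O(6,6)≠  → 5/12 unlike.
Row 6: X(6,1)–O(6,2)≠ O(6,2)–O(6,3)= O(6,5)–O(6,6)=  → 1/3 unlike.
Total adjacent occupied pairs: 42; unlike-type pairs: 15.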